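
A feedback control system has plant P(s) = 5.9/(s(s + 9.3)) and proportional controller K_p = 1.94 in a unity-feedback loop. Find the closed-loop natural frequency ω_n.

ω_n = 3.38 rad/s

The closed-loop denominator is s(s+9.3) + 1.94·5.9 = s² + 9.3s + 11.45.
Matching s² + 2ζω_n s + ω_n²: ω_n = √11.45 = 3.383 rad/s and 2ζω_n = 9.3, so ζ = 9.3/(2·3.383) = 1.37.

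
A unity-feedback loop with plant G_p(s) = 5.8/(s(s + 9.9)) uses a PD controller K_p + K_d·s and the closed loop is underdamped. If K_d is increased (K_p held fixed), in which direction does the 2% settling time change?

decrease

Characteristic equation s² + (9.9 + 5.8K_d)s + 5.8K_p = 0: raising K_d increases ζω_n = (9.9+5.8K_d)/2 while the loop stays underdamped, so T_s ≈ 4/(ζω_n) decreases.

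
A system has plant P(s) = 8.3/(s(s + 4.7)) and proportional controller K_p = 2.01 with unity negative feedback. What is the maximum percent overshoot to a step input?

11%

Closed-loop characteristic equation: s² + 4.7s + 16.68 = 0, so ω_n = 4.084 rad/s and ζ = 4.7/(2·4.084) = 0.5753.
%OS = 100·exp(−πζ/√(1−ζ²)) = 100·exp(−π·0.5753/√0.669) = 11%.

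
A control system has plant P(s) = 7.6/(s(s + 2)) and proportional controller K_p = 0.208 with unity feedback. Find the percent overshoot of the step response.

1.62%

The closed-loop denominator s² + 2s + 1.581 gives ω_n = √1.581 = 1.257 and ζ = 2/(2ω_n) = 0.7954.
%OS = 100·exp(−πζ/√(1−ζ²)) = 100·exp(−π·0.7954/√0.3674) = 1.62%.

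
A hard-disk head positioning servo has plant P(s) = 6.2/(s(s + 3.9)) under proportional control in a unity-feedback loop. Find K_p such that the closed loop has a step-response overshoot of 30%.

K_p = 4.79

From %OS = 100·exp(−πζ/√(1−ζ²)) = 30%, ζ = −ln(0.3)/√(π²+ln²(0.3)) = 0.3579.
Characteristic equation s² + 3.9s + 6.2K_p = 0 gives ζ = 3.9/(2√(6.2K_p)).
Setting ζ = 0.3579: √(6.2K_p) = 3.9/(2·0.3579) = 5.449, so K_p = 29.69/6.2 = 4.79.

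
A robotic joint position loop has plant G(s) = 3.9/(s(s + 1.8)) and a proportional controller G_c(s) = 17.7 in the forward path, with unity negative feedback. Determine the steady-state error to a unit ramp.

The loop has one pole at the origin (type 1). Velocity error constant K_v = lim_{s→0} s·G_c(s)G(s) = 17.7·3.9/1.8 = 38.35.
Steady-state error to a unit ramp: e_ss = 1/K_v = 0.0261.

0.0261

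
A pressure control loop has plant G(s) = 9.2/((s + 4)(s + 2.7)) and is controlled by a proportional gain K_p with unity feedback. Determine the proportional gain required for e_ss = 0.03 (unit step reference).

K_p = 38

For a type-0 loop with proportional control, e_ss = 1/(1 + K_p·G(0)).
G(0) = 0.8519. Require 1/(1 + K_p·0.8519) = 0.03, so 1 + 0.8519·K_p = 33.33.
K_p = (33.33 − 1)/0.8519 = 38.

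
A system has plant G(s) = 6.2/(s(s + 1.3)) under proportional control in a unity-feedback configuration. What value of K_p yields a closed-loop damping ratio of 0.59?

Closed-loop characteristic equation: s² + 1.3s + K_p·6.2 = 0.
So ω_n = √(6.2K_p) and 2ζω_n = 1.3, giving ζ = 1.3/(2√(6.2K_p)).
Setting ζ = 0.59: √(6.2K_p) = 1.3/(2·0.59) = 1.102, so K_p = 1.214/6.2 = 0.196.

K_p = 0.196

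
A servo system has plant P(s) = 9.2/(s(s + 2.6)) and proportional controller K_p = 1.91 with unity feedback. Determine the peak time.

T_p = 0.788 s

The closed-loop denominator s² + 2.6s + 17.57 gives ω_n = √17.57 = 4.192 and ζ = 2.6/(2ω_n) = 0.3101.
Damped frequency ω_d = ω_n√(1−ζ²) = 3.985 rad/s, so peak time T_p = π/ω_d = 0.788 s.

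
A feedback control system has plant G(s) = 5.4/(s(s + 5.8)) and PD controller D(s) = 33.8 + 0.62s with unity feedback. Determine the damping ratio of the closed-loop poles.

ζ = 0.339

Forward path: (33.8 + 0.62s)·5.4/(s(s+5.8)). The closed-loop characteristic equation is s² + (5.8 + 5.4·0.62)s + 5.4·33.8 = 0.
That is s² + 9.148s + 182.5 = 0, so ω_n = 13.51 rad/s and ζ = 9.148/(2·13.51) = 0.3386.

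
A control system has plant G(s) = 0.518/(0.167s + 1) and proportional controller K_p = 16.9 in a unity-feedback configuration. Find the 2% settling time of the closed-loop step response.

T_s ≈ 0.0685 s

Closed loop: T(s) = K_p·G/(1+K_p·G) = 8.754/(0.167s + 1 + 8.754), with pole at s = −(1 + 8.754)/0.167 = −58.41.
τ = 1/58.41 = 0.01712 s, so 2% settling time ≈ 4τ = 0.0685 s.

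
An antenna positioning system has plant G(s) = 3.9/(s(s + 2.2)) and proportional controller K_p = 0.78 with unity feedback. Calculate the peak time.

T_p = 2.32 s

From 1 + K_pG(s) = 0: s² + 2.2s + 3.042 = 0 ⇒ ω_n = 1.744, ζ = 0.6307.
Damped frequency ω_d = ω_n√(1−ζ²) = 1.354 rad/s, so peak time T_p = π/ω_d = 2.32 s.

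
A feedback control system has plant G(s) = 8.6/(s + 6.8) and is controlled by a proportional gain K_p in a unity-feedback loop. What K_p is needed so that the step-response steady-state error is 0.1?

K_p = 7.12

The loop is type 0, so e_ss(step) = 1/(1 + K_pos) with K_pos = K_p·G(0).
G(0) = 1.265. Require 1/(1 + K_p·1.265) = 0.1, so 1 + 1.265·K_p = 10.
K_p = (10 − 1)/1.265 = 7.12.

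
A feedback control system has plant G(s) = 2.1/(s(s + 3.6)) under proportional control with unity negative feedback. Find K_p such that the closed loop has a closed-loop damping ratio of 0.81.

K_p = 2.35

Closed-loop characteristic equation: s² + 3.6s + K_p·2.1 = 0.
So ω_n = √(2.1K_p) and 2ζω_n = 3.6, giving ζ = 3.6/(2√(2.1K_p)).
Setting ζ = 0.81: √(2.1K_p) = 3.6/(2·0.81) = 2.222, so K_p = 4.938/2.1 = 2.35.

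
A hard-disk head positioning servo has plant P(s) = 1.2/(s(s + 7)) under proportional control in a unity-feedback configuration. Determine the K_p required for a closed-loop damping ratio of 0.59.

Closed-loop characteristic equation: s² + 7s + K_p·1.2 = 0.
So ω_n = √(1.2K_p) and 2ζω_n = 7, giving ζ = 7/(2√(1.2K_p)).
Setting ζ = 0.59: √(1.2K_p) = 7/(2·0.59) = 5.932, so K_p = 35.19/1.2 = 29.3.

K_p = 29.3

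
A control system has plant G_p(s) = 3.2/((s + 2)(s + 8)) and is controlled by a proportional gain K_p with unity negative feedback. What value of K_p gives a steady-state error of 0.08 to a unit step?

The loop is type 0, so e_ss(step) = 1/(1 + K_pos) with K_pos = K_p·G_p(0).
G_p(0) = 0.2. Require 1/(1 + K_p·0.2) = 0.08, so 1 + 0.2·K_p = 12.5.
K_p = (12.5 − 1)/0.2 = 57.5.

K_p = 57.5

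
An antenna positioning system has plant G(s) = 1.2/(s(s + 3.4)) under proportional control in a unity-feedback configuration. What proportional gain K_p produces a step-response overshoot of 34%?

From %OS = 100·exp(−πζ/√(1−ζ²)) = 34%, ζ = −ln(0.34)/√(π²+ln²(0.34)) = 0.3248.
Characteristic equation s² + 3.4s + 1.2K_p = 0 gives ζ = 3.4/(2√(1.2K_p)).
Setting ζ = 0.3248: √(1.2K_p) = 3.4/(2·0.3248) = 5.234, so K_p = 27.4/1.2 = 22.8.

K_p = 22.8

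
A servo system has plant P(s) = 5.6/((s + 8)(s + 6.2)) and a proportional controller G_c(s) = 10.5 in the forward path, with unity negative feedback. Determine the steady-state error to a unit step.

0.458

The loop is type 0. Static position error constant K_pos = G_c(0)·P(0) = 10.5·0.1129 = 1.185.
Steady-state error to a unit step: e_ss = 1/(1+K_pos) = 1/2.185 = 0.458.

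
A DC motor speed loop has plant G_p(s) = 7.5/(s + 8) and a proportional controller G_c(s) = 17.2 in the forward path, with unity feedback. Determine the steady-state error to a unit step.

The loop is type 0. Static position error constant K_pos = G_c(0)·G_p(0) = 17.2·0.9375 = 16.12.
Steady-state error to a unit step: e_ss = 1/(1+K_pos) = 1/17.12 = 0.0584.

0.0584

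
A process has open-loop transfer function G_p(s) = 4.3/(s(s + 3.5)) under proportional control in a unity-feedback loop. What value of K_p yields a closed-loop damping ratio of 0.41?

K_p = 4.24

Closed-loop characteristic equation: s² + 3.5s + K_p·4.3 = 0.
So ω_n = √(4.3K_p) and 2ζω_n = 3.5, giving ζ = 3.5/(2√(4.3K_p)).
Setting ζ = 0.41: √(4.3K_p) = 3.5/(2·0.41) = 4.268, so K_p = 18.22/4.3 = 4.24.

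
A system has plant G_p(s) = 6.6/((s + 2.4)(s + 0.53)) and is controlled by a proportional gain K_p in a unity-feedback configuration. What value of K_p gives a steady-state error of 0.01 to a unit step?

K_p = 19.1

Steady-state error for a unit step on this type-0 loop is 1/(1 + K_p·G_p(0)).
G_p(0) = 5.189. Require 1/(1 + K_p·5.189) = 0.01, so 1 + 5.189·K_p = 100.
K_p = (100 − 1)/5.189 = 19.1.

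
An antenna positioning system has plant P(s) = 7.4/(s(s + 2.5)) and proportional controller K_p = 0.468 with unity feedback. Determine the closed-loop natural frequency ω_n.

ω_n = 1.86 rad/s

The closed-loop denominator is s(s+2.5) + 0.468·7.4 = s² + 2.5s + 3.463.
So ω_n² = 3.463 ⇒ ω_n = 1.861 rad/s, and ζ = 2.5/(2ω_n) = 0.672.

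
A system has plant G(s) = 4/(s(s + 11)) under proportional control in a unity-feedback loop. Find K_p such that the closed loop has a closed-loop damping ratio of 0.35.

Closed-loop characteristic equation: s² + 11s + K_p·4 = 0.
So ω_n = √(4K_p) and 2ζω_n = 11, giving ζ = 11/(2√(4K_p)).
Setting ζ = 0.35: √(4K_p) = 11/(2·0.35) = 15.71, so K_p = 246.9/4 = 61.7.

K_p = 61.7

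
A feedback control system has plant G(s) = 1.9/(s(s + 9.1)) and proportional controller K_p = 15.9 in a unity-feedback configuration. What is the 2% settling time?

The closed-loop denominator s² + 9.1s + 30.21 gives ω_n = √30.21 = 5.496 and ζ = 9.1/(2ω_n) = 0.8278.
2% settling time T_s ≈ 4/(ζω_n) = 4/4.55 = 0.879 s.

T_s ≈ 0.879 s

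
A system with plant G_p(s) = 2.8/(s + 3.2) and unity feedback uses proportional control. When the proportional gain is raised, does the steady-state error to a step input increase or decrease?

decrease

e_ss = 1/(1 + K_p·G_p(0)); a larger K_p raises the denominator, so e_ss decreases.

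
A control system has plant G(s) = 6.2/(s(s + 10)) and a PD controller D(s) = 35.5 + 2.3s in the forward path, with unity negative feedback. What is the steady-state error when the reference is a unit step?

The open loop D(s)G(s) has a pole at the origin (type 1), so the static position error constant is infinite and e_ss = 1/(1+∞) = 0.

0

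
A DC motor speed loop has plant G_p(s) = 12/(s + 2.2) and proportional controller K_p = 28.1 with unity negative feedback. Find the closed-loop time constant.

τ = 0.00295 s

Closed-loop transfer function: T(s) = K_p·G_p(s)/(1 + K_p·G_p(s)) = 337.2/(s + 2.2 + 337.2) = 337.2/(s + 339.4).
Time constant τ = 1/339.4 = 0.00295 s.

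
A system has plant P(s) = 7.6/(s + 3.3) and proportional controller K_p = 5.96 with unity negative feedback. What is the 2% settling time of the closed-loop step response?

T_s ≈ 0.0823 s

Closed-loop transfer function: T(s) = K_p·P(s)/(1 + K_p·P(s)) = 45.3/(s + 3.3 + 45.3) = 45.3/(s + 48.6).
Time constant τ = 1/48.6 = 0.02058 s, so the 2% settling time is about 4τ = 0.0823 s.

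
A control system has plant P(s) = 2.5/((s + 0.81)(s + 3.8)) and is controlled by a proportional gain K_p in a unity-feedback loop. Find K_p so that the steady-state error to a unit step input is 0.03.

K_p = 39.8

The loop is type 0, so e_ss(step) = 1/(1 + K_pos) with K_pos = K_p·P(0).
P(0) = 0.8122. Require 1/(1 + K_p·0.8122) = 0.03, so 1 + 0.8122·K_p = 33.33.
K_p = (33.33 − 1)/0.8122 = 39.8.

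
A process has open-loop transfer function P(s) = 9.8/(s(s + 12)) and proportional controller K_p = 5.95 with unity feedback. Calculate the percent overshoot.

From 1 + K_pP(s) = 0: s² + 12s + 58.31 = 0 ⇒ ω_n = 7.636, ζ = 0.7857.
%OS = 100·exp(−πζ/√(1−ζ²)) = 100·exp(−π·0.7857/√0.3826) = 1.85%.

1.85%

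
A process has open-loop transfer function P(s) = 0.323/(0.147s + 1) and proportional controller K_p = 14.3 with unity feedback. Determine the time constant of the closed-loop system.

Closed loop: T(s) = K_p·P/(1+K_p·P) = 4.619/(0.147s + 1 + 4.619), with pole at s = −(1 + 4.619)/0.147 = −38.22.
Closed-loop time constant τ = 1/38.22 = 0.0262 s.

τ = 0.0262 s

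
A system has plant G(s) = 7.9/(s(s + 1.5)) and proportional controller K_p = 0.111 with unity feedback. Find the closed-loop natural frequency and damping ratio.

The closed-loop denominator is s(s+1.5) + 0.111·7.9 = s² + 1.5s + 0.8769.
Matching s² + 2ζω_n s + ω_n²: ω_n = √0.8769 = 0.9364 rad/s and 2ζω_n = 1.5, so ζ = 1.5/(2·0.9364) = 0.801.

ω_n = 0.936 rad/s, ζ = 0.801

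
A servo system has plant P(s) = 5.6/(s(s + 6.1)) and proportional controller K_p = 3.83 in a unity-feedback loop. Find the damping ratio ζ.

1 + K_p·P(s) = 0 gives s² + 6.1s + 21.45 = 0.
So ω_n² = 21.45 ⇒ ω_n = 4.631 rad/s, and ζ = 6.1/(2ω_n) = 0.659.

ζ = 0.659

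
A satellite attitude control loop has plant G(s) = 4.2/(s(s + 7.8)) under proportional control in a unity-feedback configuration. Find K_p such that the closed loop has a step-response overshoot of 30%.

From %OS = 100·exp(−πζ/√(1−ζ²)) = 30%, ζ = −ln(0.3)/√(π²+ln²(0.3)) = 0.3579.
Characteristic equation s² + 7.8s + 4.2K_p = 0 gives ζ = 7.8/(2√(4.2K_p)).
Setting ζ = 0.3579: √(4.2K_p) = 7.8/(2·0.3579) = 10.9, so K_p = 118.8/4.2 = 28.3.

K_p = 28.3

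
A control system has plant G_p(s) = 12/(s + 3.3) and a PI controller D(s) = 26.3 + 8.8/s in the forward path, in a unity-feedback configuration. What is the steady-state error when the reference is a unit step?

0

The open loop D(s)G_p(s) has a pole at the origin (type 1), so the static position error constant is infinite and e_ss = 1/(1+∞) = 0.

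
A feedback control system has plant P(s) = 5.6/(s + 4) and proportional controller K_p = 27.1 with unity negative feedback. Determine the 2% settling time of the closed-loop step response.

T_s ≈ 0.0257 s

Closed-loop transfer function: T(s) = K_p·P(s)/(1 + K_p·P(s)) = 151.8/(s + 4 + 151.8) = 151.8/(s + 155.8).
Time constant τ = 1/155.8 = 0.00642 s, so the 2% settling time is about 4τ = 0.0257 s.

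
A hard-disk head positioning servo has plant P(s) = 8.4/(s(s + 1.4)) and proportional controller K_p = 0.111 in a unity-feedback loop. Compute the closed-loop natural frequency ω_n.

The closed-loop denominator is s(s+1.4) + 0.111·8.4 = s² + 1.4s + 0.9324.
So ω_n² = 0.9324 ⇒ ω_n = 0.9656 rad/s, and ζ = 1.4/(2ω_n) = 0.725.

ω_n = 0.966 rad/s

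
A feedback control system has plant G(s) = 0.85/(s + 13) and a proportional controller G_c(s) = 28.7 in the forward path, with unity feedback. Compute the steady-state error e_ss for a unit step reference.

The loop is type 0. Static position error constant K_pos = G_c(0)·G(0) = 28.7·0.06538 = 1.877.
Steady-state error to a unit step: e_ss = 1/(1+K_pos) = 1/2.877 = 0.348.

0.348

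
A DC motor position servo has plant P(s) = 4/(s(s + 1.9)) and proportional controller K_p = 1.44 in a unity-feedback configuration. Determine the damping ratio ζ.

With unity feedback the closed-loop characteristic equation is s² + 1.9s + 1.44·4 = s² + 1.9s + 5.76 = 0.
So ω_n² = 5.76 ⇒ ω_n = 2.4 rad/s, and ζ = 1.9/(2ω_n) = 0.396.

ζ = 0.396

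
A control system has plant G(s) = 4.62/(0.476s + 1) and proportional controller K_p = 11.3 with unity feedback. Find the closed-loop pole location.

Closed loop: T(s) = K_p·G/(1+K_p·G) = 52.21/(0.476s + 1 + 52.21), with pole at s = −(1 + 52.21)/0.476 = −111.8.

s = -111.8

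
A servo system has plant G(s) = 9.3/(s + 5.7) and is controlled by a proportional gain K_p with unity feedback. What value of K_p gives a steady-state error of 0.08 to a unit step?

For a type-0 loop with proportional control, e_ss = 1/(1 + K_p·G(0)).
G(0) = 1.632. Require 1/(1 + K_p·1.632) = 0.08, so 1 + 1.632·K_p = 12.5.
K_p = (12.5 − 1)/1.632 = 7.05.

K_p = 7.05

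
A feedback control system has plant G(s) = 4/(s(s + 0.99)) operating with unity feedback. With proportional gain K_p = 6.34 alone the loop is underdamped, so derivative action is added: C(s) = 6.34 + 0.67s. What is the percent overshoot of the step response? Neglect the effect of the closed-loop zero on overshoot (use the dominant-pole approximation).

29.3%

Forward path: (6.34 + 0.67s)·4/(s(s+0.99)). The closed-loop characteristic equation is s² + (0.99 + 4·0.67)s + 4·6.34 = 0.
That is s² + 3.67s + 25.36 = 0, so ω_n = 5.036 rad/s and ζ = 3.67/(2·5.036) = 0.3644.
%OS = 100·exp(−πζ/√(1−ζ²)) = 29.3%.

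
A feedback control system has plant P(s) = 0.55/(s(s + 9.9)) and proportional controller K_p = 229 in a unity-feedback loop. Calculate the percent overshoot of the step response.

From 1 + K_pP(s) = 0: s² + 9.9s + 126 = 0 ⇒ ω_n = 11.22, ζ = 0.4411.
%OS = 100·exp(−πζ/√(1−ζ²)) = 100·exp(−π·0.4411/√0.8055) = 21.4%.

21.4%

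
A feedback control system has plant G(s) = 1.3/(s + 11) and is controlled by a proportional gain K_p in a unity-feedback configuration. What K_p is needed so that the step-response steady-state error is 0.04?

K_p = 203

Steady-state error for a unit step on this type-0 loop is 1/(1 + K_p·G(0)).
G(0) = 0.1182. Require 1/(1 + K_p·0.1182) = 0.04, so 1 + 0.1182·K_p = 25.
K_p = (25 − 1)/0.1182 = 203.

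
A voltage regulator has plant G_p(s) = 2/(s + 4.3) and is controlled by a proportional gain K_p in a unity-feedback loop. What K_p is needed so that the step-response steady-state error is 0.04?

Steady-state error for a unit step on this type-0 loop is 1/(1 + K_p·G_p(0)).
G_p(0) = 0.4651. Require 1/(1 + K_p·0.4651) = 0.04, so 1 + 0.4651·K_p = 25.
K_p = (25 − 1)/0.4651 = 51.6.

K_p = 51.6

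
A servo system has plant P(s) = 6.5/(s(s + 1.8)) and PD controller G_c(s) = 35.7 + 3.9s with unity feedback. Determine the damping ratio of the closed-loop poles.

ζ = 0.891

Forward path: (35.7 + 3.9s)·6.5/(s(s+1.8)). The closed-loop characteristic equation is s² + (1.8 + 6.5·3.9)s + 6.5·35.7 = 0.
That is s² + 27.15s + 232.1 = 0, so ω_n = 15.23 rad/s and ζ = 27.15/(2·15.23) = 0.8911.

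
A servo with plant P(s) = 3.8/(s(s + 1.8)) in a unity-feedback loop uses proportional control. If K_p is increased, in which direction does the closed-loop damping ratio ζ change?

ζ = 1.8/(2√(3.8K_p)); increasing K_p raises the denominator, so ζ falls.

decrease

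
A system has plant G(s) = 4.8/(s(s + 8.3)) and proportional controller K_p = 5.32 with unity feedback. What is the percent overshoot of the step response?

Closed-loop characteristic equation: s² + 8.3s + 25.54 = 0, so ω_n = 5.053 rad/s and ζ = 8.3/(2·5.053) = 0.8212.
%OS = 100·exp(−πζ/√(1−ζ²)) = 100·exp(−π·0.8212/√0.3256) = 1.09%.

1.09%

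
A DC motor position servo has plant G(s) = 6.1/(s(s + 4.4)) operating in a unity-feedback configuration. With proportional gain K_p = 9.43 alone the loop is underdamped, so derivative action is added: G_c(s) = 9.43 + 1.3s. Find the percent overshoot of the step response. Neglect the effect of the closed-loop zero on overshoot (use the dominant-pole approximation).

Forward path: (9.43 + 1.3s)·6.1/(s(s+4.4)). The closed-loop characteristic equation is s² + (4.4 + 6.1·1.3)s + 6.1·9.43 = 0.
That is s² + 12.33s + 57.52 = 0, so ω_n = 7.584 rad/s and ζ = 12.33/(2·7.584) = 0.8129.
%OS = 100·exp(−πζ/√(1−ζ²)) = 1.25%.

1.25%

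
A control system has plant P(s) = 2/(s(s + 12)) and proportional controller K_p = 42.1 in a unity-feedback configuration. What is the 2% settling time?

The closed-loop denominator s² + 12s + 84.2 gives ω_n = √84.2 = 9.176 and ζ = 12/(2ω_n) = 0.6539.
2% settling time T_s ≈ 4/(ζω_n) = 4/6 = 0.667 s.

T_s ≈ 0.667 s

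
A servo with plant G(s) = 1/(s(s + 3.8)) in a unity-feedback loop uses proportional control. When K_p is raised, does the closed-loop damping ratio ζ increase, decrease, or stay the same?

decrease

ζ = 3.8/(2√(1K_p)); increasing K_p raises the denominator, so ζ falls.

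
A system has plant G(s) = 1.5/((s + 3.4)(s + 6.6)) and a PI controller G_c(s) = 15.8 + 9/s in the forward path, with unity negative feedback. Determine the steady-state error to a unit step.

0

The open loop G_c(s)G(s) has a pole at the origin (type 1), so the static position error constant is infinite and e_ss = 1/(1+∞) = 0.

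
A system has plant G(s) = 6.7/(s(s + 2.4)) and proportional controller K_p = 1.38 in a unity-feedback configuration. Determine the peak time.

From 1 + K_pG(s) = 0: s² + 2.4s + 9.246 = 0 ⇒ ω_n = 3.041, ζ = 0.3946.
Damped frequency ω_d = ω_n√(1−ζ²) = 2.794 rad/s, so peak time T_p = π/ω_d = 1.12 s.

T_p = 1.12 s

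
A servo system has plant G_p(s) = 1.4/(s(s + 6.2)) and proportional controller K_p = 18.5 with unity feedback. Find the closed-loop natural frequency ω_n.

ω_n = 5.09 rad/s

The closed-loop denominator is s(s+6.2) + 18.5·1.4 = s² + 6.2s + 25.9.
Matching s² + 2ζω_n s + ω_n²: ω_n = √25.9 = 5.089 rad/s and 2ζω_n = 6.2, so ζ = 6.2/(2·5.089) = 0.609.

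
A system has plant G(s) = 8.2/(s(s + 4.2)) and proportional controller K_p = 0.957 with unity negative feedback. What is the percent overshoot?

Closed-loop characteristic equation: s² + 4.2s + 7.847 = 0, so ω_n = 2.801 rad/s and ζ = 4.2/(2·2.801) = 0.7496.
%OS = 100·exp(−πζ/√(1−ζ²)) = 100·exp(−π·0.7496/√0.438) = 2.85%.

2.85%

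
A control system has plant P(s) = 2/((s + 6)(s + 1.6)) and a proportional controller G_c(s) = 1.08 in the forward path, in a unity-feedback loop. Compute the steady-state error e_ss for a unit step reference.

0.816

The loop is type 0. Static position error constant K_pos = G_c(0)·P(0) = 1.08·0.2083 = 0.225.
Steady-state error to a unit step: e_ss = 1/(1+K_pos) = 1/1.225 = 0.816.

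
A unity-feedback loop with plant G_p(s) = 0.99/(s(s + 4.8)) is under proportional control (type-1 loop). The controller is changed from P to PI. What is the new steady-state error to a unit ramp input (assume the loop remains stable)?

0

The integrator raises the loop to type 2, so K_v → ∞ and e_ss to a ramp is zero.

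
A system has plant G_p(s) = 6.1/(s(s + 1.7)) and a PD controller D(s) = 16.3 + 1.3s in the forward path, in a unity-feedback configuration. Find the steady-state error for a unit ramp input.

The loop has one pole at the origin (type 1). Velocity error constant K_v = lim_{s→0} s·D(s)G_p(s) = 16.3·6.1/1.7 = 58.49.
Steady-state error to a unit ramp: e_ss = 1/K_v = 0.0171.

0.0171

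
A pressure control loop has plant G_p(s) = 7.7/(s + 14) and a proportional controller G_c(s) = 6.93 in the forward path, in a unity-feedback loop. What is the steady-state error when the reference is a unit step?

0.208

The loop is type 0. Static position error constant K_pos = G_c(0)·G_p(0) = 6.93·0.55 = 3.812.
Steady-state error to a unit step: e_ss = 1/(1+K_pos) = 1/4.812 = 0.208.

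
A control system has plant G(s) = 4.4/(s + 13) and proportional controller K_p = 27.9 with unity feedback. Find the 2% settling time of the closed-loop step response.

T_s ≈ 0.0295 s

Closed-loop transfer function: T(s) = K_p·G(s)/(1 + K_p·G(s)) = 122.8/(s + 13 + 122.8) = 122.8/(s + 135.8).
Time constant τ = 1/135.8 = 0.007366 s, so the 2% settling time is about 4τ = 0.0295 s.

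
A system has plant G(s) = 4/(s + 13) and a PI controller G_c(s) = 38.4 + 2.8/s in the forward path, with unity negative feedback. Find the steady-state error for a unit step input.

0

The open loop G_c(s)G(s) has a pole at the origin (type 1), so the static position error constant is infinite and e_ss = 1/(1+∞) = 0.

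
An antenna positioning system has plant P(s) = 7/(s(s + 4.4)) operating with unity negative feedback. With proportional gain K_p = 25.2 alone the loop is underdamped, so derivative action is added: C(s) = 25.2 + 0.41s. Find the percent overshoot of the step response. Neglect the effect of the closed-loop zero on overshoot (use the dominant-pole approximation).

Forward path: (25.2 + 0.41s)·7/(s(s+4.4)). The closed-loop characteristic equation is s² + (4.4 + 7·0.41)s + 7·25.2 = 0.
That is s² + 7.27s + 176.4 = 0, so ω_n = 13.28 rad/s and ζ = 7.27/(2·13.28) = 0.2737.
%OS = 100·exp(−πζ/√(1−ζ²)) = 40.9%.

40.9%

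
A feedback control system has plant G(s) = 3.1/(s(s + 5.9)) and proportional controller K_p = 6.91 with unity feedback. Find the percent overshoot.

The closed-loop denominator s² + 5.9s + 21.42 gives ω_n = √21.42 = 4.628 and ζ = 5.9/(2ω_n) = 0.6374.
%OS = 100·exp(−πζ/√(1−ζ²)) = 100·exp(−π·0.6374/√0.5937) = 7.44%.

7.44%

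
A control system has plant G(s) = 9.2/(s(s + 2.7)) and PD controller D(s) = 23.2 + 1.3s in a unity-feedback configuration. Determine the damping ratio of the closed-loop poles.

ζ = 0.502

Forward path: (23.2 + 1.3s)·9.2/(s(s+2.7)). The closed-loop characteristic equation is s² + (2.7 + 9.2·1.3)s + 9.2·23.2 = 0.
That is s² + 14.66s + 213.4 = 0, so ω_n = 14.61 rad/s and ζ = 14.66/(2·14.61) = 0.5017.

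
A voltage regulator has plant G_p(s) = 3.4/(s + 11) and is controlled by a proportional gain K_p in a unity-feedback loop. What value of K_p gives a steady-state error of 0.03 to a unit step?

K_p = 105

Steady-state error for a unit step on this type-0 loop is 1/(1 + K_p·G_p(0)).
G_p(0) = 0.3091. Require 1/(1 + K_p·0.3091) = 0.03, so 1 + 0.3091·K_p = 33.33.
K_p = (33.33 − 1)/0.3091 = 105.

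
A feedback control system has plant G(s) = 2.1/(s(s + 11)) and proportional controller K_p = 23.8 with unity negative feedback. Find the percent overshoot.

2.04%

The closed-loop denominator s² + 11s + 49.98 gives ω_n = √49.98 = 7.07 and ζ = 11/(2ω_n) = 0.778.
%OS = 100·exp(−πζ/√(1−ζ²)) = 100·exp(−π·0.778/√0.3948) = 2.04%.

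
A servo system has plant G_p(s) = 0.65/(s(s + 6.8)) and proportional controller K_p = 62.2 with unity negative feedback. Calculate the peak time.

T_p = 0.585 s

The closed-loop denominator s² + 6.8s + 40.43 gives ω_n = √40.43 = 6.358 and ζ = 6.8/(2ω_n) = 0.5347.
Damped frequency ω_d = ω_n√(1−ζ²) = 5.373 rad/s, so peak time T_p = π/ω_d = 0.585 s.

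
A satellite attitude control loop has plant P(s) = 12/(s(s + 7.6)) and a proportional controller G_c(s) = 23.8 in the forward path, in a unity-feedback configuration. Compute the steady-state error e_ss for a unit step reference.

0

The open loop G_c(s)P(s) has a pole at the origin (type 1), so the static position error constant is infinite and e_ss = 1/(1+∞) = 0.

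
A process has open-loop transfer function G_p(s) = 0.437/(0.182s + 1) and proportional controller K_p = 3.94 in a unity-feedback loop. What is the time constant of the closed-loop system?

τ = 0.0669 s

Closed loop: T(s) = K_p·G_p/(1+K_p·G_p) = 1.722/(0.182s + 1 + 1.722), with pole at s = −(1 + 1.722)/0.182 = −14.95.
Closed-loop time constant τ = 1/14.95 = 0.0669 s.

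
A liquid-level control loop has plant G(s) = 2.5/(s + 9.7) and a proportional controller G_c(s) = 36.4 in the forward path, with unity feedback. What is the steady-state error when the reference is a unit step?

0.0963

The loop is type 0. Static position error constant K_pos = G_c(0)·G(0) = 36.4·0.2577 = 9.381.
Steady-state error to a unit step: e_ss = 1/(1+K_pos) = 1/10.38 = 0.0963.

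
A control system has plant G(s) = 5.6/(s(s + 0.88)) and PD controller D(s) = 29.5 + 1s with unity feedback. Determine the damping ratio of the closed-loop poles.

Forward path: (29.5 + 1s)·5.6/(s(s+0.88)). The closed-loop characteristic equation is s² + (0.88 + 5.6·1)s + 5.6·29.5 = 0.
That is s² + 6.48s + 165.2 = 0, so ω_n = 12.85 rad/s and ζ = 6.48/(2·12.85) = 0.2521.

ζ = 0.252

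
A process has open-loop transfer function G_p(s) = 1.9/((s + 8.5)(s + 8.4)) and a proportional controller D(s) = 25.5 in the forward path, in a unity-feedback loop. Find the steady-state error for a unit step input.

0.596

The loop is type 0. Static position error constant K_pos = D(0)·G_p(0) = 25.5·0.02661 = 0.6786.
Steady-state error to a unit step: e_ss = 1/(1+K_pos) = 1/1.679 = 0.596.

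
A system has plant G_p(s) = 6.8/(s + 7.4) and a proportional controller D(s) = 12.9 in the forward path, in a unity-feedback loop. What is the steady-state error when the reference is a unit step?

The loop is type 0. Static position error constant K_pos = D(0)·G_p(0) = 12.9·0.9189 = 11.85.
Steady-state error to a unit step: e_ss = 1/(1+K_pos) = 1/12.85 = 0.0778.

0.0778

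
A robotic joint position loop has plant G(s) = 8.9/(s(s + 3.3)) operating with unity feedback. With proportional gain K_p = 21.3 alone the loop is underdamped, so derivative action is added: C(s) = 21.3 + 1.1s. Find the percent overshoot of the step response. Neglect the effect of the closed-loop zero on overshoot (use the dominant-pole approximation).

18.3%

Forward path: (21.3 + 1.1s)·8.9/(s(s+3.3)). The closed-loop characteristic equation is s² + (3.3 + 8.9·1.1)s + 8.9·21.3 = 0.
That is s² + 13.09s + 189.6 = 0, so ω_n = 13.77 rad/s and ζ = 13.09/(2·13.77) = 0.4754.
%OS = 100·exp(−πζ/√(1−ζ²)) = 18.3%.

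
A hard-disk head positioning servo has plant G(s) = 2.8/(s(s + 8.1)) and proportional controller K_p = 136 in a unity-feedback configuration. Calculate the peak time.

From 1 + K_pG(s) = 0: s² + 8.1s + 380.8 = 0 ⇒ ω_n = 19.51, ζ = 0.2075.
Damped frequency ω_d = ω_n√(1−ζ²) = 19.09 rad/s, so peak time T_p = π/ω_d = 0.165 s.

T_p = 0.165 s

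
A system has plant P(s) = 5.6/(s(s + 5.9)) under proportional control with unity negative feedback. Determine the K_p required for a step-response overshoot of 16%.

From %OS = 100·exp(−πζ/√(1−ζ²)) = 16%, ζ = −ln(0.16)/√(π²+ln²(0.16)) = 0.5039.
Characteristic equation s² + 5.9s + 5.6K_p = 0 gives ζ = 5.9/(2√(5.6K_p)).
Setting ζ = 0.5039: √(5.6K_p) = 5.9/(2·0.5039) = 5.855, so K_p = 34.28/5.6 = 6.12.

K_p = 6.12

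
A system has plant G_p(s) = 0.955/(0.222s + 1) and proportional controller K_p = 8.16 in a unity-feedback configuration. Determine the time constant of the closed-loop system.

τ = 0.0252 s

Closed loop: T(s) = K_p·G_p/(1+K_p·G_p) = 7.793/(0.222s + 1 + 7.793), with pole at s = −(1 + 7.793)/0.222 = −39.61.
Closed-loop time constant τ = 1/39.61 = 0.0252 s.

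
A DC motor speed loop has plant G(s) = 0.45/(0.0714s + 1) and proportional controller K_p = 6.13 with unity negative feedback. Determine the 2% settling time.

Closed loop: T(s) = K_p·G/(1+K_p·G) = 2.759/(0.0714s + 1 + 2.759), with pole at s = −(1 + 2.759)/0.0714 = −52.64.
τ = 1/52.64 = 0.019 s, so 2% settling time ≈ 4τ = 0.076 s.

T_s ≈ 0.076 s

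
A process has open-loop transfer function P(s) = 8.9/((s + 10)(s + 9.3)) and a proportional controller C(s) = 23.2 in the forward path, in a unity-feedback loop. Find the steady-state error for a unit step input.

0.311

The loop is type 0. Static position error constant K_pos = C(0)·P(0) = 23.2·0.0957 = 2.22.
Steady-state error to a unit step: e_ss = 1/(1+K_pos) = 1/3.22 = 0.311.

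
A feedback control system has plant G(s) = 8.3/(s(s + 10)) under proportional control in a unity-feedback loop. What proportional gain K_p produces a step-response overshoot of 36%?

From %OS = 100·exp(−πζ/√(1−ζ²)) = 36%, ζ = −ln(0.36)/√(π²+ln²(0.36)) = 0.3093.
Characteristic equation s² + 10s + 8.3K_p = 0 gives ζ = 10/(2√(8.3K_p)).
Setting ζ = 0.3093: √(8.3K_p) = 10/(2·0.3093) = 16.17, so K_p = 261.4/8.3 = 31.5.

K_p = 31.5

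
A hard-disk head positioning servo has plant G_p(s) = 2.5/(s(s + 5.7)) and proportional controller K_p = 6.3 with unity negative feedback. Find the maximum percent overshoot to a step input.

From 1 + K_pG_p(s) = 0: s² + 5.7s + 15.75 = 0 ⇒ ω_n = 3.969, ζ = 0.7181.
%OS = 100·exp(−πζ/√(1−ζ²)) = 100·exp(−π·0.7181/√0.4843) = 3.91%.

3.91%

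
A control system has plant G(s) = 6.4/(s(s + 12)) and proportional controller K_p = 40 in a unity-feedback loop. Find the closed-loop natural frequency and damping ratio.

ω_n = 16 rad/s, ζ = 0.375

The closed-loop denominator is s(s+12) + 40·6.4 = s² + 12s + 256.
So ω_n² = 256 ⇒ ω_n = 16 rad/s, and ζ = 12/(2ω_n) = 0.375.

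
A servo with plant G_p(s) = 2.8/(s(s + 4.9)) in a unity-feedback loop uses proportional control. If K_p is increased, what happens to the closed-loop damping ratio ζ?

decrease

ζ = 4.9/(2√(2.8K_p)); increasing K_p raises the denominator, so ζ falls.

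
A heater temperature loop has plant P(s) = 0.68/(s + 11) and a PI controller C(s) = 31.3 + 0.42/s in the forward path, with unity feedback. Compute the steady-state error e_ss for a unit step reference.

The open loop C(s)P(s) has a pole at the origin (type 1), so the static position error constant is infinite and e_ss = 1/(1+∞) = 0.

0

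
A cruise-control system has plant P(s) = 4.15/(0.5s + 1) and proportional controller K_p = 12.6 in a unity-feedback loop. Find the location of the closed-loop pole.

Closed loop: T(s) = K_p·P/(1+K_p·P) = 52.29/(0.5s + 1 + 52.29), with pole at s = −(1 + 52.29)/0.5 = −106.6.

s = -106.6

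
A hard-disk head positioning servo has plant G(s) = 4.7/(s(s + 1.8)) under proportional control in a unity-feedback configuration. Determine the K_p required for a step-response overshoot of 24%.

K_p = 1.01

From %OS = 100·exp(−πζ/√(1−ζ²)) = 24%, ζ = −ln(0.24)/√(π²+ln²(0.24)) = 0.4136.
Characteristic equation s² + 1.8s + 4.7K_p = 0 gives ζ = 1.8/(2√(4.7K_p)).
Setting ζ = 0.4136: √(4.7K_p) = 1.8/(2·0.4136) = 2.176, so K_p = 4.735/4.7 = 1.01.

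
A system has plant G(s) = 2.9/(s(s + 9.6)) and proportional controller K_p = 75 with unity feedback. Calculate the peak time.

T_p = 0.225 s

Closed-loop characteristic equation: s² + 9.6s + 217.5 = 0, so ω_n = 14.75 rad/s and ζ = 9.6/(2·14.75) = 0.3255.
Damped frequency ω_d = ω_n√(1−ζ²) = 13.94 rad/s, so peak time T_p = π/ω_d = 0.225 s.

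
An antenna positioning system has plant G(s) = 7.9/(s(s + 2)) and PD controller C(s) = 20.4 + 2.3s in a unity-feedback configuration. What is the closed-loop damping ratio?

Forward path: (20.4 + 2.3s)·7.9/(s(s+2)). The closed-loop characteristic equation is s² + (2 + 7.9·2.3)s + 7.9·20.4 = 0.
That is s² + 20.17s + 161.2 = 0, so ω_n = 12.69 rad/s and ζ = 20.17/(2·12.69) = 0.7944.

ζ = 0.794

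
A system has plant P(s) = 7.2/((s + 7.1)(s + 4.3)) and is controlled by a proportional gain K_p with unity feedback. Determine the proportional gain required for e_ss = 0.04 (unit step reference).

The loop is type 0, so e_ss(step) = 1/(1 + K_pos) with K_pos = K_p·P(0).
P(0) = 0.2358. Require 1/(1 + K_p·0.2358) = 0.04, so 1 + 0.2358·K_p = 25.
K_p = (25 − 1)/0.2358 = 102.

K_p = 102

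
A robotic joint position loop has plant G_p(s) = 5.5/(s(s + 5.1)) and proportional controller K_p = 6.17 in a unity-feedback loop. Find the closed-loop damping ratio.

1 + K_p·G_p(s) = 0 gives s² + 5.1s + 33.94 = 0.
Matching s² + 2ζω_n s + ω_n²: ω_n = √33.94 = 5.825 rad/s and 2ζω_n = 5.1, so ζ = 5.1/(2·5.825) = 0.438.

ζ = 0.438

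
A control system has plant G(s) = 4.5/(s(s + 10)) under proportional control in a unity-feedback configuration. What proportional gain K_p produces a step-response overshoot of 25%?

K_p = 34.1

From %OS = 100·exp(−πζ/√(1−ζ²)) = 25%, ζ = −ln(0.25)/√(π²+ln²(0.25)) = 0.4037.
Characteristic equation s² + 10s + 4.5K_p = 0 gives ζ = 10/(2√(4.5K_p)).
Setting ζ = 0.4037: √(4.5K_p) = 10/(2·0.4037) = 12.39, so K_p = 153.4/4.5 = 34.1.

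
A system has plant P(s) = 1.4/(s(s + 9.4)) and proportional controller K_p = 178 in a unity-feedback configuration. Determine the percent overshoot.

37.5%

The closed-loop denominator s² + 9.4s + 249.2 gives ω_n = √249.2 = 15.79 and ζ = 9.4/(2ω_n) = 0.2977.
%OS = 100·exp(−πζ/√(1−ζ²)) = 100·exp(−π·0.2977/√0.9114) = 37.5%.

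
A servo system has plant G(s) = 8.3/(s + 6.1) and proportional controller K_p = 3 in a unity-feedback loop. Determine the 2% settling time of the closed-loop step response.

Closed-loop transfer function: T(s) = K_p·G(s)/(1 + K_p·G(s)) = 24.9/(s + 6.1 + 24.9) = 24.9/(s + 31).
Time constant τ = 1/31 = 0.03226 s, so the 2% settling time is about 4τ = 0.129 s.

T_s ≈ 0.129 s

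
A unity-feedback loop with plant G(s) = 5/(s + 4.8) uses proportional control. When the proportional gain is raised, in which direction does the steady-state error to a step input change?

The position error constant K_pos = K_p·G(0) grows with K_p, and e_ss = 1/(1+K_pos) falls.

decrease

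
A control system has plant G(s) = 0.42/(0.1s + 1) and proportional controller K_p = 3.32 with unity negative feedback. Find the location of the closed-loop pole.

s = -23.94

Closed loop: T(s) = K_p·G/(1+K_p·G) = 1.394/(0.1s + 1 + 1.394), with pole at s = −(1 + 1.394)/0.1 = −23.94.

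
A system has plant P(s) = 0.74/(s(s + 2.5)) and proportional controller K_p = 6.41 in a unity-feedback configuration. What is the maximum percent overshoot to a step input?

11.1%

Closed-loop characteristic equation: s² + 2.5s + 4.743 = 0, so ω_n = 2.178 rad/s and ζ = 2.5/(2·2.178) = 0.5739.
%OS = 100·exp(−πζ/√(1−ζ²)) = 100·exp(−π·0.5739/√0.6706) = 11.1%.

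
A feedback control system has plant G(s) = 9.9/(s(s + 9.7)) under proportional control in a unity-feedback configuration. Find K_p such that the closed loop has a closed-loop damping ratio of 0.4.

Closed-loop characteristic equation: s² + 9.7s + K_p·9.9 = 0.
So ω_n = √(9.9K_p) and 2ζω_n = 9.7, giving ζ = 9.7/(2√(9.9K_p)).
Setting ζ = 0.4: √(9.9K_p) = 9.7/(2·0.4) = 12.12, so K_p = 147/9.9 = 14.9.

K_p = 14.9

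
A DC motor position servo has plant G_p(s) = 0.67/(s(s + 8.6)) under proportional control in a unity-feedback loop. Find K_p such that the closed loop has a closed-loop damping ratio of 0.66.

Closed-loop characteristic equation: s² + 8.6s + K_p·0.67 = 0.
So ω_n = √(0.67K_p) and 2ζω_n = 8.6, giving ζ = 8.6/(2√(0.67K_p)).
Setting ζ = 0.66: √(0.67K_p) = 8.6/(2·0.66) = 6.515, so K_p = 42.45/0.67 = 63.4.

K_p = 63.4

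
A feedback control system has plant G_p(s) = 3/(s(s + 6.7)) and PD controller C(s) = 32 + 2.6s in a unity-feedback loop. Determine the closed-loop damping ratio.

Forward path: (32 + 2.6s)·3/(s(s+6.7)). The closed-loop characteristic equation is s² + (6.7 + 3·2.6)s + 3·32 = 0.
That is s² + 14.5s + 96 = 0, so ω_n = 9.798 rad/s and ζ = 14.5/(2·9.798) = 0.74.

ζ = 0.74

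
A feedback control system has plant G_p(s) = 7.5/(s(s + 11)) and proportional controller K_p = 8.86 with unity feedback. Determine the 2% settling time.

T_s ≈ 0.727 s

Closed-loop characteristic equation: s² + 11s + 66.45 = 0, so ω_n = 8.152 rad/s and ζ = 11/(2·8.152) = 0.6747.
2% settling time T_s ≈ 4/(ζω_n) = 4/5.5 = 0.727 s.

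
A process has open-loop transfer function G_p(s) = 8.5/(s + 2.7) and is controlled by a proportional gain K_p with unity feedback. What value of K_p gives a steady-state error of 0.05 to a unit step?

Steady-state error for a unit step on this type-0 loop is 1/(1 + K_p·G_p(0)).
G_p(0) = 3.148. Require 1/(1 + K_p·3.148) = 0.05, so 1 + 3.148·K_p = 20.
K_p = (20 − 1)/3.148 = 6.04.

K_p = 6.04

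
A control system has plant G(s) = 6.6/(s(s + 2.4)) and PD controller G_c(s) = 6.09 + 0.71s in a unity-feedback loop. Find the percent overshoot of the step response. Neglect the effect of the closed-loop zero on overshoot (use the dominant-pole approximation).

12%

Forward path: (6.09 + 0.71s)·6.6/(s(s+2.4)). The closed-loop characteristic equation is s² + (2.4 + 6.6·0.71)s + 6.6·6.09 = 0.
That is s² + 7.086s + 40.19 = 0, so ω_n = 6.34 rad/s and ζ = 7.086/(2·6.34) = 0.5588.
%OS = 100·exp(−πζ/√(1−ζ²)) = 12%.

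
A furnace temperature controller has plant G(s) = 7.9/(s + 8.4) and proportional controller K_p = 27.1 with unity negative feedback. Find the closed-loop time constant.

Closed-loop transfer function: T(s) = K_p·G(s)/(1 + K_p·G(s)) = 214.1/(s + 8.4 + 214.1) = 214.1/(s + 222.5).
Time constant τ = 1/222.5 = 0.00449 s.

τ = 0.00449 s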